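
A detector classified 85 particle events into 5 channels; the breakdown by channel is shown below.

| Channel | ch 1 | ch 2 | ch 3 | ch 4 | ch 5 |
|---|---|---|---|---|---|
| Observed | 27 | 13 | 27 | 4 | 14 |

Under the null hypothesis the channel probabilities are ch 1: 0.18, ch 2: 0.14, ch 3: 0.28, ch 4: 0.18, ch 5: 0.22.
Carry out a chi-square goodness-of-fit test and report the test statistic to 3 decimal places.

Expected counts E_i = n·p_i: 85×0.18 = 15.3, 85×0.14 = 11.9, 85×0.28 = 23.8, 85×0.18 = 15.3, 85×0.22 = 18.7.
cat         O        E   (O−E)²/E
ch 1       27     15.3     8.9471
ch 2       13     11.9     0.1017
ch 3       27     23.8     0.4303
ch 4        4     15.3     8.3458
ch 5       14     18.7     1.1813
Sum = 19.006

19.006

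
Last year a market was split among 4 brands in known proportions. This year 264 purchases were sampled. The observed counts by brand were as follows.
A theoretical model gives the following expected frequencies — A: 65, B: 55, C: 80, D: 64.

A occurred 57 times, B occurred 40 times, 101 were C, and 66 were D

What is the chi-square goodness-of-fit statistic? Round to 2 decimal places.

cat         O        E   (O−E)²/E
A          57       65      0.985
B          40       55      4.091
C         101       80      5.513
D          66       64      0.063
Sum = 10.65

10.65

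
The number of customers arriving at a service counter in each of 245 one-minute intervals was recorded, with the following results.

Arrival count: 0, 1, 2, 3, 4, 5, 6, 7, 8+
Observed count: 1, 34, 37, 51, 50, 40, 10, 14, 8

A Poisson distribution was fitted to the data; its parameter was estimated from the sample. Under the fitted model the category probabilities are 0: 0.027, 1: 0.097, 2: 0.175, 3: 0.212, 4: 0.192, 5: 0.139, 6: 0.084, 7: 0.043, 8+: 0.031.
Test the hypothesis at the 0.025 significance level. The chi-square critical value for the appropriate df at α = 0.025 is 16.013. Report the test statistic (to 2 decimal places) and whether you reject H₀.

17.82; reject

Expected counts E_i = n·p_i: 245×0.027 = 6.615, 245×0.097 = 23.765, 245×0.175 = 42.875, 245×0.212 = 51.94, 245×0.192 = 47.04, 245×0.139 = 34.055, 245×0.084 = 20.58, 245×0.043 = 10.535, 245×0.031 = 7.595.
cat         O        E   (O−E)²/E
0           1    6.615      4.766
1          34   23.765      4.408
2          37   42.875      0.805
3          51    51.94      0.017
4          50    47.04      0.186
5          40   34.055      1.038
6          10    20.58      5.439
7          14   10.535      1.140
8+          8    7.595      0.022
Sum = 17.82
df = 7. Since 17.82 > 16.013, we reject H₀.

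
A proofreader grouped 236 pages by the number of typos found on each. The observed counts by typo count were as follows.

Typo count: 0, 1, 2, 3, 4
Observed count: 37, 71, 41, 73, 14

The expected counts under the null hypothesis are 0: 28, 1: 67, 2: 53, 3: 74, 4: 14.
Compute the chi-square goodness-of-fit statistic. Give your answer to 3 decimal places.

5.862

cat         O        E   (O−E)²/E
0          37       28     2.8929
1          71       67     0.2388
2          41       53     2.7170
3          73       74     0.0135
4          14       14     0.0000
Sum = 5.862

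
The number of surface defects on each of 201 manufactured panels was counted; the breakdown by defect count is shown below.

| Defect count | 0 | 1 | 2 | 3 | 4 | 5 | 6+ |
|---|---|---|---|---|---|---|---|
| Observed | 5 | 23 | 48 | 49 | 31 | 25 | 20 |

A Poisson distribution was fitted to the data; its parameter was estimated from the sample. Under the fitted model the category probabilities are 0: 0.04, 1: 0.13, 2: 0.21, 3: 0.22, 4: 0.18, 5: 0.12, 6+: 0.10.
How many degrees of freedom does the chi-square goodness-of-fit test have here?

5

There are k = 7 categories and 1 parameter estimated from the data, so df = 7 − 1 − 1 = 5.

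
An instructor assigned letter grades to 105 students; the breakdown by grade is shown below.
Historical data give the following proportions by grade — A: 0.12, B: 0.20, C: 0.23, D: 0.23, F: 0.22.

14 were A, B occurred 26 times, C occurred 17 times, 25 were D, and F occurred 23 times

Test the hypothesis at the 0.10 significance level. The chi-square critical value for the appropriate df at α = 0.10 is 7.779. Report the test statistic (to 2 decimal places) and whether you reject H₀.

3.49; do not reject

Expected counts E_i = n·p_i: 105×0.12 = 12.6, 105×0.20 = 21, 105×0.23 = 24.15, 105×0.23 = 24.15, 105×0.22 = 23.1.
A: (14 − 12.6)²/12.6 = 1.96/12.6 = 0.156
B: (26 − 21)²/21 = 25/21 = 1.190
C: (17 − 24.15)²/24.15 = 51.1225/24.15 = 2.117
D: (25 − 24.15)²/24.15 = 0.7225/24.15 = 0.030
F: (23 − 23.1)²/23.1 = 0.01/23.1 = 0.000
Sum = 3.49
df = 4. Since 3.49 < 7.779, we do not reject H₀.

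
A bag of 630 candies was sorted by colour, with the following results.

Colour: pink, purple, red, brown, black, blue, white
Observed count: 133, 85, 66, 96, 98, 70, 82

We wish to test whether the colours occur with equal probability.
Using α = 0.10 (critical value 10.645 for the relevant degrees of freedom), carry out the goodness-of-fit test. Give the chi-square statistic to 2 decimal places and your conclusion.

Under H₀ each category has probability 1/7, so each expected count is 630/7 = 90.
χ² = (133−90)²/90 + (85−90)²/90 + (66−90)²/90 + (96−90)²/90 + (98−90)²/90 + (70−90)²/90 + (82−90)²/90
   = 20.544 + 0.278 + 6.400 + 0.400 + 0.711 + 4.444 + 0.711
Sum = 33.49
df = 6. Since 33.49 > 10.645, we reject H₀.

33.49; reject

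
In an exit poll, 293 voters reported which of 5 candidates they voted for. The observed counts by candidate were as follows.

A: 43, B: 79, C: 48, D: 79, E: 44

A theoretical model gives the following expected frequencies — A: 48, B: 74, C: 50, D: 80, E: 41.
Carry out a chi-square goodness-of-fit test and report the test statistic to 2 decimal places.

cat         O        E   (O−E)²/E
A          43       48      0.521
B          79       74      0.338
C          48       50      0.080
D          79       80      0.013
E          44       41      0.220
Sum = 1.17

1.17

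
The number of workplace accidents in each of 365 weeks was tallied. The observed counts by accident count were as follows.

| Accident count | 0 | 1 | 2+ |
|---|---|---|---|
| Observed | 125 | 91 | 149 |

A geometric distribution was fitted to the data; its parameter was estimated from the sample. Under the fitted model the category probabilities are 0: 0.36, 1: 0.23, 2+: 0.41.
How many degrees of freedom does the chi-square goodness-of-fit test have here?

1

There are k = 3 categories and 1 parameter estimated from the data, so df = 3 − 1 − 1 = 1.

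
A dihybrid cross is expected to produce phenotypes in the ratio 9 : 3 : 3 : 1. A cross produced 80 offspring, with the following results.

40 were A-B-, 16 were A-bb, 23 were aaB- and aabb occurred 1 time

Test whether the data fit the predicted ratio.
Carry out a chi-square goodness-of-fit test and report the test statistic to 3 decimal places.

8.089

Ratio total = 16. Expected counts: 80×9/16 = 45, 80×3/16 = 15, 80×3/16 = 15, 80×1/16 = 5.
χ² = (40−45)²/45 + (16−15)²/15 + (23−15)²/15 + (1−5)²/5
   = 0.5556 + 0.0667 + 4.2667 + 3.2000
Sum = 8.089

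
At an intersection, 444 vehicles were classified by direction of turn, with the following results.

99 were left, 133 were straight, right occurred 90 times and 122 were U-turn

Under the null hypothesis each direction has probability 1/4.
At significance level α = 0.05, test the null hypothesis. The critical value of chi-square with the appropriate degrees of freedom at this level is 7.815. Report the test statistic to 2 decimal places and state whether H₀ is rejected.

10.72; reject

Under H₀ each category has probability 1/4, so each expected count is 444/4 = 111.
χ² = (99−111)²/111 + (133−111)²/111 + (90−111)²/111 + (122−111)²/111
   = 1.297 + 4.360 + 3.973 + 1.090
Sum = 10.72
df = 3. Since 10.72 > 7.815, we reject H₀.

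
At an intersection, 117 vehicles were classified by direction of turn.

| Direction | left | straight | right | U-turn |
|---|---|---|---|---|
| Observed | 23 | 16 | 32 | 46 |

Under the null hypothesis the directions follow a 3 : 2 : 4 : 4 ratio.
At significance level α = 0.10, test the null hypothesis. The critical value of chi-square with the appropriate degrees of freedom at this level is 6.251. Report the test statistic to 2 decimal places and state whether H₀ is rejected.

4.04; do not reject

Ratio total = 13. Expected counts: 117×3/13 = 27, 117×2/13 = 18, 117×4/13 = 36, 117×4/13 = 36.
cat           O        E   (O−E)²/E
left         23       27      0.593
straight     16       18      0.222
right        32       36      0.444
U-turn       46       36      2.778
Sum = 4.04
df = 3. Since 4.04 < 6.251, we do not reject H₀.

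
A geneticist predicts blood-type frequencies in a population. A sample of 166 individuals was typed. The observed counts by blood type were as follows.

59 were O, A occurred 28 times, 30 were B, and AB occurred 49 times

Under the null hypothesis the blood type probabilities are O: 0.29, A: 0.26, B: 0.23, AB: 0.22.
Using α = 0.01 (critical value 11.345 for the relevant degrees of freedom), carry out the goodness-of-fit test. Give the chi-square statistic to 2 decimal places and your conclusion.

13.79; reject

Expected counts E_i = n·p_i: 166×0.29 = 48.14, 166×0.26 = 43.16, 166×0.23 = 38.18, 166×0.22 = 36.52.
cat         O        E   (O−E)²/E
O          59    48.14      2.450
A          28    43.16      5.325
B          30    38.18      1.753
AB         49    36.52      4.265
Sum = 13.79
df = 3. Since 13.79 > 11.345, we reject H₀.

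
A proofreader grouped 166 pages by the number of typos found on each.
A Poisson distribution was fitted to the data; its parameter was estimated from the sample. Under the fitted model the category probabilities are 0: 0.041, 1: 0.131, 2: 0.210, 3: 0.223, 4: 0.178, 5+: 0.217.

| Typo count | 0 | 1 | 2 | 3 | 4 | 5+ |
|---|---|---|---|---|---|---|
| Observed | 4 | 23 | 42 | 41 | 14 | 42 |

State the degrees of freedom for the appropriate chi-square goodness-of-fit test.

There are k = 6 categories and 1 parameter estimated from the data, so df = 6 − 1 − 1 = 4.

4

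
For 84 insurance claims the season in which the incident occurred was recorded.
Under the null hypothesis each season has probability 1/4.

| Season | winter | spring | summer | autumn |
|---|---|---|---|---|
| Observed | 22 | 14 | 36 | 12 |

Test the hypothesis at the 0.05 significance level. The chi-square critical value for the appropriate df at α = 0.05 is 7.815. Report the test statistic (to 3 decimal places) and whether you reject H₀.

Under H₀ each category has probability 1/4, so each expected count is 84/4 = 21.
cat         O        E   (O−E)²/E
winter     22       21     0.0476
spring     14       21     2.3333
summer     36       21    10.7143
autumn     12       21     3.8571
Sum = 16.952
df = 3. Since 16.952 > 7.815, we reject H₀.

16.952; reject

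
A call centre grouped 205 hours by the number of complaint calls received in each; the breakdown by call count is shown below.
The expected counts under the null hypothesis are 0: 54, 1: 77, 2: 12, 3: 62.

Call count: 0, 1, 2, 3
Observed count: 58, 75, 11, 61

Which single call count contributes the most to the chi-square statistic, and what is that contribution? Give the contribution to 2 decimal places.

0, 0.30

0: (58 − 54)²/54 = 16/54 = 0.296
1: (75 − 77)²/77 = 4/77 = 0.052
2: (11 − 12)²/12 = 1/12 = 0.083
3: (61 − 62)²/62 = 1/62 = 0.016
The largest term is for 0: 0.30.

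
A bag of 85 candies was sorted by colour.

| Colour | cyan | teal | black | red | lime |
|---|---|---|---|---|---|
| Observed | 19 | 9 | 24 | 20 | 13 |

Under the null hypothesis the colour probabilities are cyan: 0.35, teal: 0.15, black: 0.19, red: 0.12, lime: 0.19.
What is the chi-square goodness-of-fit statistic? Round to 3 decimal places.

Expected counts E_i = n·p_i: 85×0.35 = 29.75, 85×0.15 = 12.75, 85×0.19 = 16.15, 85×0.12 = 10.2, 85×0.19 = 16.15.
cat         O        E   (O−E)²/E
cyan       19    29.75     3.8845
teal        9    12.75     1.1029
black      24    16.15     3.8156
red        20     10.2     9.4157
lime       13    16.15     0.6144
Sum = 18.833

18.833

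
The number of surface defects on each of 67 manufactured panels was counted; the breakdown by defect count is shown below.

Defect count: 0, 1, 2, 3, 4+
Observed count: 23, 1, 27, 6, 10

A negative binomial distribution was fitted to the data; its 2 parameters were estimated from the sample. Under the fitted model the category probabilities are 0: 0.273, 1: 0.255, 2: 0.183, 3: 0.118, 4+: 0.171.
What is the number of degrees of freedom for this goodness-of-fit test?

2

There are k = 5 categories and 2 parameters estimated from the data, so df = 5 − 1 − 2 = 2.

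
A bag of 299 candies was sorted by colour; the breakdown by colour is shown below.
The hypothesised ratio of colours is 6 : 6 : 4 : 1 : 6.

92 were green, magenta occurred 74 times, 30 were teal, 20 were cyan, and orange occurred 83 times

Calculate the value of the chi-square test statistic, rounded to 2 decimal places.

16.12

Ratio total = 23. Expected counts: 299×6/23 = 78, 299×6/23 = 78, 299×4/23 = 52, 299×1/23 = 13, 299×6/23 = 78.
χ² = (92−78)²/78 + (74−78)²/78 + (30−52)²/52 + (20−13)²/13 + (83−78)²/78
   = 2.513 + 0.205 + 9.308 + 3.769 + 0.321
Sum = 16.12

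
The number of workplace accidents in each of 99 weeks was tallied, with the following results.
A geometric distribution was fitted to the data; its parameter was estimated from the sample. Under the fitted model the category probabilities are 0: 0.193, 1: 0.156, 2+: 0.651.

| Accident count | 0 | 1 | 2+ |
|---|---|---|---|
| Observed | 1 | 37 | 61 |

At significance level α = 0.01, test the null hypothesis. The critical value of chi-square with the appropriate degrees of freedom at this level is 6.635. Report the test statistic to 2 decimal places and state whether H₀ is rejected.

Expected counts E_i = n·p_i: 99×0.193 = 19.107, 99×0.156 = 15.444, 99×0.651 = 64.449.
χ² = (1−19.107)²/19.107 + (37−15.444)²/15.444 + (61−64.449)²/64.449
   = 17.159 + 30.087 + 0.185
Sum = 47.43
df = 1. Since 47.43 > 6.635, we reject H₀.

47.43; reject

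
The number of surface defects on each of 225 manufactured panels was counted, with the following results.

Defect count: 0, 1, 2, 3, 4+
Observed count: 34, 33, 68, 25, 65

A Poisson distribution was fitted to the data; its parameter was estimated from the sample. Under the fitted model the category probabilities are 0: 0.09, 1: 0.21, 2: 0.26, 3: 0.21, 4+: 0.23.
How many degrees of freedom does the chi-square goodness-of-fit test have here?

There are k = 5 categories and 1 parameter estimated from the data, so df = 5 − 1 − 1 = 3.

3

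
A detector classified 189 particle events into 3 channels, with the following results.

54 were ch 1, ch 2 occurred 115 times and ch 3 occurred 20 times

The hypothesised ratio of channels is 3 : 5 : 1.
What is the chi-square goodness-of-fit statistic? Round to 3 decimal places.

Ratio total = 9. Expected counts: 189×3/9 = 63, 189×5/9 = 105, 189×1/9 = 21.
χ² = (54−63)²/63 + (115−105)²/105 + (20−21)²/21
   = 1.2857 + 0.9524 + 0.0476
Sum = 2.286

2.286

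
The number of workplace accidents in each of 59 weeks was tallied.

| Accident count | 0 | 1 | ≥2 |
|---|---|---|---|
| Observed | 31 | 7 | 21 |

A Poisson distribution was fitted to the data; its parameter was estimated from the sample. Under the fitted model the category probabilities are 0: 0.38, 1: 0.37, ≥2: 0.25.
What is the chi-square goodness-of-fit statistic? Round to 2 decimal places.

16.01

Expected counts E_i = n·p_i: 59×0.38 = 22.42, 59×0.37 = 21.83, 59×0.25 = 14.75.
0: (31 − 22.42)²/22.42 = 73.6164/22.42 = 3.284
1: (7 − 21.83)²/21.83 = 219.9289/21.83 = 10.075
≥2: (21 − 14.75)²/14.75 = 39.0625/14.75 = 2.648
Sum = 16.01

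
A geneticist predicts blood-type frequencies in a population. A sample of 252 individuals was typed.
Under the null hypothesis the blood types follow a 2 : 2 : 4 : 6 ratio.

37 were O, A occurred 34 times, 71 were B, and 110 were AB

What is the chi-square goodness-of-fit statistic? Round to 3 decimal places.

Ratio total = 14. Expected counts: 252×2/14 = 36, 252×2/14 = 36, 252×4/14 = 72, 252×6/14 = 108.
O: (37 − 36)²/36 = 1/36 = 0.0278
A: (34 − 36)²/36 = 4/36 = 0.1111
B: (71 − 72)²/72 = 1/72 = 0.0139
AB: (110 − 108)²/108 = 4/108 = 0.0370
Sum = 0.190

0.190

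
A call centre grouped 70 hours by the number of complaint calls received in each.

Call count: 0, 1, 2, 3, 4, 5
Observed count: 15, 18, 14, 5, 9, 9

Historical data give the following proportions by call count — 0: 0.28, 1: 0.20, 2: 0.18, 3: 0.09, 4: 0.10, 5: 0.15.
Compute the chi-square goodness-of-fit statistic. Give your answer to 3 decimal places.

Expected counts E_i = n·p_i: 70×0.28 = 19.6, 70×0.20 = 14, 70×0.18 = 12.6, 70×0.09 = 6.3, 70×0.10 = 7, 70×0.15 = 10.5.
χ² = (15−19.6)²/19.6 + (18−14)²/14 + (14−12.6)²/12.6 + (5−6.3)²/6.3 + (9−7)²/7 + (9−10.5)²/10.5
   = 1.0796 + 1.1429 + 0.1556 + 0.2683 + 0.5714 + 0.2143
Sum = 3.432

3.432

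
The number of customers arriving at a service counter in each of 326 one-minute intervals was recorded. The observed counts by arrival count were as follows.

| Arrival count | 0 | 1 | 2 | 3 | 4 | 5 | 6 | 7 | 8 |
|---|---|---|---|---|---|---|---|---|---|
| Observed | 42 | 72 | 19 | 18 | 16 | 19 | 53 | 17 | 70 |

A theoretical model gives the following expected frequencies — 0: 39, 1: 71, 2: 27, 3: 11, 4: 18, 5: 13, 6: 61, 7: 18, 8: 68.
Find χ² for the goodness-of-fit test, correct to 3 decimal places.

11.225

0: (42 − 39)²/39 = 9/39 = 0.2308
1: (72 − 71)²/71 = 1/71 = 0.0141
2: (19 − 27)²/27 = 64/27 = 2.3704
3: (18 − 11)²/11 = 49/11 = 4.4545
4: (16 − 18)²/18 = 4/18 = 0.2222
5: (19 − 13)²/13 = 36/13 = 2.7692
6: (53 − 61)²/61 = 64/61 = 1.0492
7: (17 − 18)²/18 = 1/18 = 0.0556
8: (70 − 68)²/68 = 4/68 = 0.0588
Sum = 11.225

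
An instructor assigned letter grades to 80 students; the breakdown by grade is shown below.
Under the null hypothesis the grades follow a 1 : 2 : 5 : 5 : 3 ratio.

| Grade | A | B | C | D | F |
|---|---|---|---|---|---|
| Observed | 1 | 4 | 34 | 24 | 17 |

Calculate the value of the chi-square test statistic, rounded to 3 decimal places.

Ratio total = 16. Expected counts: 80×1/16 = 5, 80×2/16 = 10, 80×5/16 = 25, 80×5/16 = 25, 80×3/16 = 15.
A: (1 − 5)²/5 = 16/5 = 3.2000
B: (4 − 10)²/10 = 36/10 = 3.6000
C: (34 − 25)²/25 = 81/25 = 3.2400
D: (24 − 25)²/25 = 1/25 = 0.0400
F: (17 − 15)²/15 = 4/15 = 0.2667
Sum = 10.347

10.347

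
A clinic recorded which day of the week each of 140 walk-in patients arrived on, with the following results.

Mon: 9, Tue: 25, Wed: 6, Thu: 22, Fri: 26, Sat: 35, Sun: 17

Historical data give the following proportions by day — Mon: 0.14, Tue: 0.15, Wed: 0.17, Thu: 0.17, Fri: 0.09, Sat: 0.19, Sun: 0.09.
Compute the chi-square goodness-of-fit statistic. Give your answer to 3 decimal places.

38.383

Expected counts E_i = n·p_i: 140×0.14 = 19.6, 140×0.15 = 21, 140×0.17 = 23.8, 140×0.17 = 23.8, 140×0.09 = 12.6, 140×0.19 = 26.6, 140×0.09 = 12.6.
χ² = (9−19.6)²/19.6 + (25−21)²/21 + (6−23.8)²/23.8 + (22−23.8)²/23.8 + (26−12.6)²/12.6 + (35−26.6)²/26.6 + (17−12.6)²/12.6
   = 5.7327 + 0.7619 + 13.3126 + 0.1361 + 14.2508 + 2.6526 + 1.5365
Sum = 38.383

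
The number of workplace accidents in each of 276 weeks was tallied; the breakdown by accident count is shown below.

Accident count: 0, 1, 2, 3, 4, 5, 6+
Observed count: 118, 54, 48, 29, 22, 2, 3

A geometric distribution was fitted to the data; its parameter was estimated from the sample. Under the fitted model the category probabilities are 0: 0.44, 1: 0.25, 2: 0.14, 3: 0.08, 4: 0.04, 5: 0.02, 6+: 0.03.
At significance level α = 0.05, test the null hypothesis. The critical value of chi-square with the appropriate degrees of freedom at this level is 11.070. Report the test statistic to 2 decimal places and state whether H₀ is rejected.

24.29; reject

Expected counts E_i = n·p_i: 276×0.44 = 121.44, 276×0.25 = 69, 276×0.14 = 38.64, 276×0.08 = 22.08, 276×0.04 = 11.04, 276×0.02 = 5.52, 276×0.03 = 8.28.
0: (118 − 121.44)²/121.44 = 11.8336/121.44 = 0.097
1: (54 − 69)²/69 = 225/69 = 3.261
2: (48 − 38.64)²/38.64 = 87.6096/38.64 = 2.267
3: (29 − 22.08)²/22.08 = 47.8864/22.08 = 2.169
4: (22 − 11.04)²/11.04 = 120.1216/11.04 = 10.881
5: (2 − 5.52)²/5.52 = 12.3904/5.52 = 2.245
6+: (3 − 8.28)²/8.28 = 27.8784/8.28 = 3.367
Sum = 24.29
df = 5. Since 24.29 > 11.070, we reject H₀.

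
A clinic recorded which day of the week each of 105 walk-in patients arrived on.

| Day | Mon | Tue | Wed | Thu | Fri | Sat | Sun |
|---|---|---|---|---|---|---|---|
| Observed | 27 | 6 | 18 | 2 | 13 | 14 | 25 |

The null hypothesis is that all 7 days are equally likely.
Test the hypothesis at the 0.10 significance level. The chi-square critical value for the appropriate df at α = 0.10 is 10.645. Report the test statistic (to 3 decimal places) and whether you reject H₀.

33.867; reject

Under H₀ each category has probability 1/7, so each expected count is 105/7 = 15.
Mon: (27 − 15)²/15 = 144/15 = 9.6000
Tue: (6 − 15)²/15 = 81/15 = 5.4000
Wed: (18 − 15)²/15 = 9/15 = 0.6000
Thu: (2 − 15)²/15 = 169/15 = 11.2667
Fri: (13 − 15)²/15 = 4/15 = 0.2667
Sat: (14 − 15)²/15 = 1/15 = 0.0667
Sun: (25 − 15)²/15 = 100/15 = 6.6667
Sum = 33.867
df = 6. Since 33.867 > 10.645, we reject H₀.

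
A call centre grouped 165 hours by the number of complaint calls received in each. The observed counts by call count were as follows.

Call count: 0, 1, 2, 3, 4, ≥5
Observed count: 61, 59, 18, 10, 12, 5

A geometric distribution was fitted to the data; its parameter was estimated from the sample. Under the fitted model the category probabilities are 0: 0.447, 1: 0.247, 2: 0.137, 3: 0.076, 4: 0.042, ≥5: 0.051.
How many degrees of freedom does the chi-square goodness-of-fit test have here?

There are k = 6 categories and 1 parameter estimated from the data, so df = 6 − 1 − 1 = 4.

4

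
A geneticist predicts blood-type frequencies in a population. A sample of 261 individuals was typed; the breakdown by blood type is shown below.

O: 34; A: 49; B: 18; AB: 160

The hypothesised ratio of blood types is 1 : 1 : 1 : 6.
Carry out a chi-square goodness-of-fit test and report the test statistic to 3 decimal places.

Ratio total = 9. Expected counts: 261×1/9 = 29, 261×1/9 = 29, 261×1/9 = 29, 261×6/9 = 174.
χ² = (34−29)²/29 + (49−29)²/29 + (18−29)²/29 + (160−174)²/174
   = 0.8621 + 13.7931 + 4.1724 + 1.1264
Sum = 19.954

19.954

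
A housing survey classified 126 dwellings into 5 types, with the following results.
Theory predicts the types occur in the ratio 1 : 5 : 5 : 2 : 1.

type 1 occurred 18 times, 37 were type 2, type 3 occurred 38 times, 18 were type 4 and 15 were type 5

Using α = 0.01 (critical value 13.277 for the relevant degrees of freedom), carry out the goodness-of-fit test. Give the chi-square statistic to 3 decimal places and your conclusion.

Ratio total = 14. Expected counts: 126×1/14 = 9, 126×5/14 = 45, 126×5/14 = 45, 126×2/14 = 18, 126×1/14 = 9.
χ² = (18−9)²/9 + (37−45)²/45 + (38−45)²/45 + (18−18)²/18 + (15−9)²/9
   = 9.0000 + 1.4222 + 1.0889 + 0.0000 + 4.0000
Sum = 15.511
df = 4. Since 15.511 > 13.277, we reject H₀.

15.511; reject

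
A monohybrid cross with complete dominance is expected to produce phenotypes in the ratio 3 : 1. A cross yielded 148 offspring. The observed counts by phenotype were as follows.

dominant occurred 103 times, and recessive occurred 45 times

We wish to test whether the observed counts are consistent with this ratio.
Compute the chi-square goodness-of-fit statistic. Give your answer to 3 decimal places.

2.306

Ratio total = 4. Expected counts: 148×3/4 = 111, 148×1/4 = 37.
cat            O        E   (O−E)²/E
dominant     103      111     0.5766
recessive     45       37     1.7297
Sum = 2.306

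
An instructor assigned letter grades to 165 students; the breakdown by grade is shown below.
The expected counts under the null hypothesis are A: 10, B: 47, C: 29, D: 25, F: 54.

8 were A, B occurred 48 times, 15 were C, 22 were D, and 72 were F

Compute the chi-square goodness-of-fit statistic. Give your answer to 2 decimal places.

A: (8 − 10)²/10 = 4/10 = 0.400
B: (48 − 47)²/47 = 1/47 = 0.021
C: (15 − 29)²/29 = 196/29 = 6.759
D: (22 − 25)²/25 = 9/25 = 0.360
F: (72 − 54)²/54 = 324/54 = 6.000
Sum = 13.54

13.54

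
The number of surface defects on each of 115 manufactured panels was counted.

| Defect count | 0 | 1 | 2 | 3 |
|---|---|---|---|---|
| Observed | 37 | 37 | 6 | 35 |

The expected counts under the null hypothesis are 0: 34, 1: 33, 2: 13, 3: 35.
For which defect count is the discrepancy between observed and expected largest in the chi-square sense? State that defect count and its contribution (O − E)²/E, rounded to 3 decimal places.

2, 3.769

0: (37 − 34)²/34 = 9/34 = 0.2647
1: (37 − 33)²/33 = 16/33 = 0.4848
2: (6 − 13)²/13 = 49/13 = 3.7692
3: (35 − 35)²/35 = 0/35 = 0.0000
The largest term is for 2: 3.769.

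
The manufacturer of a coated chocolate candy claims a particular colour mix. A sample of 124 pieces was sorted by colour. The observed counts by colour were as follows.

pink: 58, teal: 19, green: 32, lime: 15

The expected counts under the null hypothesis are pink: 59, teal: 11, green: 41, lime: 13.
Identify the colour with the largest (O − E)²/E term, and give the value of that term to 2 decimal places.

pink: (58 − 59)²/59 = 1/59 = 0.017
teal: (19 − 11)²/11 = 64/11 = 5.818
green: (32 − 41)²/41 = 81/41 = 1.976
lime: (15 − 13)²/13 = 4/13 = 0.308
The largest term is for teal: 5.82.

teal, 5.82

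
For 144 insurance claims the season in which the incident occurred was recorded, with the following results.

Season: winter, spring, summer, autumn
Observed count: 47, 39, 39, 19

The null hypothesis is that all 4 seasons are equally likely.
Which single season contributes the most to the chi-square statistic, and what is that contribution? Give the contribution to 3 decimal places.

Expected count for each of the 4 categories: 144/4 = 36.
winter: (47 − 36)²/36 = 121/36 = 3.3611
spring: (39 − 36)²/36 = 9/36 = 0.2500
summer: (39 − 36)²/36 = 9/36 = 0.2500
autumn: (19 − 36)²/36 = 289/36 = 8.0278
The largest term is for autumn: 8.028.

autumn, 8.028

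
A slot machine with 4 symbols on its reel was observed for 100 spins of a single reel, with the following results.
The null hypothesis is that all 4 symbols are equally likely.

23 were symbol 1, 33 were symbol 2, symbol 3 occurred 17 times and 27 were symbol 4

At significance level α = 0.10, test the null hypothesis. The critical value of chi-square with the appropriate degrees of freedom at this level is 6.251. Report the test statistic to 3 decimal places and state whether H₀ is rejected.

5.440; do not reject

Expected count for each of the 4 categories: 100/4 = 25.
symbol 1: (23 − 25)²/25 = 4/25 = 0.1600
symbol 2: (33 − 25)²/25 = 64/25 = 2.5600
symbol 3: (17 − 25)²/25 = 64/25 = 2.5600
symbol 4: (27 − 25)²/25 = 4/25 = 0.1600
Sum = 5.440
df = 3. Since 5.440 < 6.251, we do not reject H₀.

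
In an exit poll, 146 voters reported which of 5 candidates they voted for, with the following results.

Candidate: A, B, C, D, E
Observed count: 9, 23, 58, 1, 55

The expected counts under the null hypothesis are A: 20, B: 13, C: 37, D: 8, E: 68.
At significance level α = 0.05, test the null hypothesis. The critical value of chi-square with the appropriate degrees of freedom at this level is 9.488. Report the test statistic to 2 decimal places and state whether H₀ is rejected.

A: (9 − 20)²/20 = 121/20 = 6.050
B: (23 − 13)²/13 = 100/13 = 7.692
C: (58 − 37)²/37 = 441/37 = 11.919
D: (1 − 8)²/8 = 49/8 = 6.125
E: (55 − 68)²/68 = 169/68 = 2.485
Sum = 34.27
df = 4. Since 34.27 > 9.488, we reject H₀.

34.27; reject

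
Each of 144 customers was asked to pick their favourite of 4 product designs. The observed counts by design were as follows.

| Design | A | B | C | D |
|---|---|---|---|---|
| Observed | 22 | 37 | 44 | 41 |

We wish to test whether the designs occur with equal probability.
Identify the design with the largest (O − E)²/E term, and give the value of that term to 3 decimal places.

A, 5.444

Expected count for each of the 4 categories: 144/4 = 36.
χ² = (22−36)²/36 + (37−36)²/36 + (44−36)²/36 + (41−36)²/36
   = 5.4444 + 0.0278 + 1.7778 + 0.6944
The largest term is for A: 5.444.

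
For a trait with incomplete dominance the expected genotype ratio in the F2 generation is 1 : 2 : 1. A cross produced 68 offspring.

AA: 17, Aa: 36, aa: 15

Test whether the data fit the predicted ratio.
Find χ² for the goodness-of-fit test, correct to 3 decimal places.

0.353

Ratio total = 4. Expected counts: 68×1/4 = 17, 68×2/4 = 34, 68×1/4 = 17.
AA: (17 − 17)²/17 = 0/17 = 0.0000
Aa: (36 − 34)²/34 = 4/34 = 0.1176
aa: (15 − 17)²/17 = 4/17 = 0.2353
Sum = 0.353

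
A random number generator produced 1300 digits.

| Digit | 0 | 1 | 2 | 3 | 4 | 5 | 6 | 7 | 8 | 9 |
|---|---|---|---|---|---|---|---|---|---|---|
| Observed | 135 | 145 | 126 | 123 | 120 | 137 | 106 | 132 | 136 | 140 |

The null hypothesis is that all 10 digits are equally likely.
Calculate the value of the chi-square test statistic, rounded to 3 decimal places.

9.077

Under H₀ each category has probability 1/10, so each expected count is 1300/10 = 130.
cat         O        E   (O−E)²/E
0         135      130     0.1923
1         145      130     1.7308
2         126      130     0.1231
3         123      130     0.3769
4         120      130     0.7692
5         137      130     0.3769
6         106      130     4.4308
7         132      130     0.0308
8         136      130     0.2769
9         140      130     0.7692
Sum = 9.077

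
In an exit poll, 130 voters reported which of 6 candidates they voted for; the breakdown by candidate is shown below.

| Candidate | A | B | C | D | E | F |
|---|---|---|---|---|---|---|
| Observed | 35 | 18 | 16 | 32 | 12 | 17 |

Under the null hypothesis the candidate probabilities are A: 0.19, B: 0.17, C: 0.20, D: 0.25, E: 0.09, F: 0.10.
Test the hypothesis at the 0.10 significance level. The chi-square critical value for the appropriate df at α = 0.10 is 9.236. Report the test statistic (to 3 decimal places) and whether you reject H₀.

Expected counts E_i = n·p_i: 130×0.19 = 24.7, 130×0.17 = 22.1, 130×0.20 = 26, 130×0.25 = 32.5, 130×0.09 = 11.7, 130×0.10 = 13.
χ² = (35−24.7)²/24.7 + (18−22.1)²/22.1 + (16−26)²/26 + (32−32.5)²/32.5 + (12−11.7)²/11.7 + (17−13)²/13
   = 4.2951 + 0.7606 + 3.8462 + 0.0077 + 0.0077 + 1.2308
Sum = 10.148
df = 5. Since 10.148 > 9.236, we reject H₀.

10.148; reject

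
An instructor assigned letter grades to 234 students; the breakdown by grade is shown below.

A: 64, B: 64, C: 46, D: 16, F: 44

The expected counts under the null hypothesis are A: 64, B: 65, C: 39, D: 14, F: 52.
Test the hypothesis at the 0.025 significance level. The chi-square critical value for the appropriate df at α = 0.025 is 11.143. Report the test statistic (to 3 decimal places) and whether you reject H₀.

cat         O        E   (O−E)²/E
A          64       64     0.0000
B          64       65     0.0154
C          46       39     1.2564
D          16       14     0.2857
F          44       52     1.2308
Sum = 2.788
df = 4. Since 2.788 < 11.143, we do not reject H₀.

2.788; do not reject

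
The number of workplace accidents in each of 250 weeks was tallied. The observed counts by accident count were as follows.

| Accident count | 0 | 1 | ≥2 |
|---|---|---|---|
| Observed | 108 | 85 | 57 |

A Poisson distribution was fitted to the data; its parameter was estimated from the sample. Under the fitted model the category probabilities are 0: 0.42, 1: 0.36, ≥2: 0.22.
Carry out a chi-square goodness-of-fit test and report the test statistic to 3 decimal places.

Expected counts E_i = n·p_i: 250×0.42 = 105, 250×0.36 = 90, 250×0.22 = 55.
χ² = (108−105)²/105 + (85−90)²/90 + (57−55)²/55
   = 0.0857 + 0.2778 + 0.0727
Sum = 0.436

0.436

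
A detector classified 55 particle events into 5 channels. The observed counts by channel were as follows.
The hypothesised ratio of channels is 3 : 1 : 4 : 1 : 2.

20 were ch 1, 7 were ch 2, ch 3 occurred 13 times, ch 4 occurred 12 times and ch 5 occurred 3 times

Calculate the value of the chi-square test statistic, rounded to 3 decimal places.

Ratio total = 11. Expected counts: 55×3/11 = 15, 55×1/11 = 5, 55×4/11 = 20, 55×1/11 = 5, 55×2/11 = 10.
χ² = (20−15)²/15 + (7−5)²/5 + (13−20)²/20 + (12−5)²/5 + (3−10)²/10
   = 1.6667 + 0.8000 + 2.4500 + 9.8000 + 4.9000
Sum = 19.617

19.617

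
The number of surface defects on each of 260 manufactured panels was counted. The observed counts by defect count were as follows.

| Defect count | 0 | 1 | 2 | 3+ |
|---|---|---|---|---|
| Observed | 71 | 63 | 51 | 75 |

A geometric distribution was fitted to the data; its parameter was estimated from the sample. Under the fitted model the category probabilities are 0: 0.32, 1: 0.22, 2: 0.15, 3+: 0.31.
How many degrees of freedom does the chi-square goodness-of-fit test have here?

2

There are k = 4 categories and 1 parameter estimated from the data, so df = 4 − 1 − 1 = 2.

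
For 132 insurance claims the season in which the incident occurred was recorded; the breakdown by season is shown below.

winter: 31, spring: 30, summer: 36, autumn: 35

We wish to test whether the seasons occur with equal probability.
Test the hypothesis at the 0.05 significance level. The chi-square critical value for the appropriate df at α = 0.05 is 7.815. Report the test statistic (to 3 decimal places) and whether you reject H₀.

0.788; do not reject

Under H₀ each category has probability 1/4, so each expected count is 132/4 = 33.
winter: (31 − 33)²/33 = 4/33 = 0.1212
spring: (30 − 33)²/33 = 9/33 = 0.2727
summer: (36 − 33)²/33 = 9/33 = 0.2727
autumn: (35 − 33)²/33 = 4/33 = 0.1212
Sum = 0.788
df = 3. Since 0.788 < 7.815, we do not reject H₀.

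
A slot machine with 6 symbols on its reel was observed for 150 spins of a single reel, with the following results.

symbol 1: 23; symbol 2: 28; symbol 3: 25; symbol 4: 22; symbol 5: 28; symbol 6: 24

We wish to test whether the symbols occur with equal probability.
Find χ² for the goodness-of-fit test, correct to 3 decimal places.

Expected count for each of the 6 categories: 150/6 = 25.
cat           O        E   (O−E)²/E
symbol 1     23       25     0.1600
symbol 2     28       25     0.3600
symbol 3     25       25     0.0000
symbol 4     22       25     0.3600
symbol 5     28       25     0.3600
symbol 6     24       25     0.0400
Sum = 1.280

1.280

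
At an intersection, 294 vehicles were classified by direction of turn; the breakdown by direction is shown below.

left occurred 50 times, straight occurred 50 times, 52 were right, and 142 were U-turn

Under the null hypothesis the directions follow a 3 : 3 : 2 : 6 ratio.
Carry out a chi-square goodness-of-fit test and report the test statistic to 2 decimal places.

Ratio total = 14. Expected counts: 294×3/14 = 63, 294×3/14 = 63, 294×2/14 = 42, 294×6/14 = 126.
cat           O        E   (O−E)²/E
left         50       63      2.683
straight     50       63      2.683
right        52       42      2.381
U-turn      142      126      2.032
Sum = 9.78

9.78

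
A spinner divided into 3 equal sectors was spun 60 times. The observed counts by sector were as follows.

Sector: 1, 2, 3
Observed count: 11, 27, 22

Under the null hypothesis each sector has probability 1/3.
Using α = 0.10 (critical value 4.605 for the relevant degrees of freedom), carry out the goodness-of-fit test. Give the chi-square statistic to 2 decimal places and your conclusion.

6.70; reject

Expected count for each of the 3 categories: 60/3 = 20.
χ² = (11−20)²/20 + (27−20)²/20 + (22−20)²/20
   = 4.050 + 2.450 + 0.200
Sum = 6.70
df = 2. Since 6.70 > 4.605, we reject H₀.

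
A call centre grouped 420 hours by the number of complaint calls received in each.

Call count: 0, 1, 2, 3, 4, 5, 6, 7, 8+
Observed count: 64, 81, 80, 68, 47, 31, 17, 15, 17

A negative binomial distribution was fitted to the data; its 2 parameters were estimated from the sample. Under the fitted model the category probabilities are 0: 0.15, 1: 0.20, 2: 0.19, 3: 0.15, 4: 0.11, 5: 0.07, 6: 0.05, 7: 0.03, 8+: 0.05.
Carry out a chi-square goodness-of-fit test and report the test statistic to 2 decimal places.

2.60

Expected counts E_i = n·p_i: 420×0.15 = 63, 420×0.20 = 84, 420×0.19 = 79.8, 420×0.15 = 63, 420×0.11 = 46.2, 420×0.07 = 29.4, 420×0.05 = 21, 420×0.03 = 12.6, 420×0.05 = 21.
cat         O        E   (O−E)²/E
0          64       63      0.016
1          81       84      0.107
2          80     79.8      0.001
3          68       63      0.397
4          47     46.2      0.014
5          31     29.4      0.087
6          17       21      0.762
7          15     12.6      0.457
8+         17       21      0.762
Sum = 2.60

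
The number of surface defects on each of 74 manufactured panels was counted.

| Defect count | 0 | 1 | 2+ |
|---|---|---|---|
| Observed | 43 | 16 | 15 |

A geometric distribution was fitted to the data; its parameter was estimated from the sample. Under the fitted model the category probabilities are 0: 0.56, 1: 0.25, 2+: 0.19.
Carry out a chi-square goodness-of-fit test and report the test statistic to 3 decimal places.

0.459

Expected counts E_i = n·p_i: 74×0.56 = 41.44, 74×0.25 = 18.5, 74×0.19 = 14.06.
cat         O        E   (O−E)²/E
0          43    41.44     0.0587
1          16     18.5     0.3378
2+         15    14.06     0.0628
Sum = 0.459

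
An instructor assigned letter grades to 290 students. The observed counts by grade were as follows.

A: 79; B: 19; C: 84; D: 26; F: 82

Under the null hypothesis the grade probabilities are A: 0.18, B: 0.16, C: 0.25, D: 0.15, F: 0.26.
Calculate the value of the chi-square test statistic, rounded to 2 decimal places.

39.38

Expected counts E_i = n·p_i: 290×0.18 = 52.2, 290×0.16 = 46.4, 290×0.25 = 72.5, 290×0.15 = 43.5, 290×0.26 = 75.4.
A: (79 − 52.2)²/52.2 = 718.24/52.2 = 13.759
B: (19 − 46.4)²/46.4 = 750.76/46.4 = 16.180
C: (84 − 72.5)²/72.5 = 132.25/72.5 = 1.824
D: (26 − 43.5)²/43.5 = 306.25/43.5 = 7.040
F: (82 − 75.4)²/75.4 = 43.56/75.4 = 0.578
Sum = 39.38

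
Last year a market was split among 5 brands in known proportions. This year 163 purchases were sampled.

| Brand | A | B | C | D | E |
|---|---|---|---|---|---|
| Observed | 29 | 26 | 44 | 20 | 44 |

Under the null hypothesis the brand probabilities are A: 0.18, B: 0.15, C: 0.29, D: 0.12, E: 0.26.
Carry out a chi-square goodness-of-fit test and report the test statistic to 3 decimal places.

Expected counts E_i = n·p_i: 163×0.18 = 29.34, 163×0.15 = 24.45, 163×0.29 = 47.27, 163×0.12 = 19.56, 163×0.26 = 42.38.
χ² = (29−29.34)²/29.34 + (26−24.45)²/24.45 + (44−47.27)²/47.27 + (20−19.56)²/19.56 + (44−42.38)²/42.38
   = 0.0039 + 0.0983 + 0.2262 + 0.0099 + 0.0619
Sum = 0.400

0.400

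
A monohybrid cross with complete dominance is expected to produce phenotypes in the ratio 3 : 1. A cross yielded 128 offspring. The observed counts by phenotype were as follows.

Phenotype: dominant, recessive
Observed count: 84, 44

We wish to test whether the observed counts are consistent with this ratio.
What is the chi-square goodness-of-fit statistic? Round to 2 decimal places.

6.00

Ratio total = 4. Expected counts: 128×3/4 = 96, 128×1/4 = 32.
cat            O        E   (O−E)²/E
dominant      84       96      1.500
recessive     44       32      4.500
Sum = 6.00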